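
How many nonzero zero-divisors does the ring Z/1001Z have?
Z/1001Z has 280 nonzero zero-divisors

In Z/1001Z each nonzero element is either a unit (gcd with 1001 is 1) or a zero-divisor (gcd > 1). The number of units is φ(1001): factorise 1001 = 7 · 11 · 13, so φ(1001) = (7 − 1) · (11 − 1) · (13 − 1) = 6 · 10 · 12 = 720. The nonzero elements number 1001 − 1 = 1000. Hence the nonzero zero-divisors number 1000 − 720 = 280.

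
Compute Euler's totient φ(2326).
φ is multiplicative, with φ(p^e) = p^e − p^(e−1). Factorise 2326 = 2 · 1163. Then
  φ(2326) = (2 − 1) · (1163 − 1) = 1 · 1162 = 1162.

Final answer: φ(2326) = 1162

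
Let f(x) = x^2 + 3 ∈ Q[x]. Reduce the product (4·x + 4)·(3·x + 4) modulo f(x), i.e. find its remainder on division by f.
a · b ≡ 28·x - 20 (mod f(x))

First multiply in Q[x] without reducing: a · b = 12·x^2 + 28·x + 16. Now divide by f(x) = x^2 + 3, eliminating the leading term at each step:
  leading term 12·x^2: subtract (12)·f(x) = 12·x^2 + 36, leaving 28·x - 20
The degree is now < 2, so this is the remainder. Hence a · b ≡ 28·x - 20 in Q[x]/(f).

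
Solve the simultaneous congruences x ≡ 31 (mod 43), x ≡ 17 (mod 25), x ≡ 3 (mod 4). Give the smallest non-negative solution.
x ≡ 2267 (mod 4300); the representative in [0, 4300) is 2267

The moduli 43, 25, 4 are pairwise coprime, so by the CRT there is a unique solution mod 43·25·4 = 4300.
Solve by successive substitution. Start with x ≡ 31 (mod 43).
  Combine with x ≡ 17 (mod 25): write x = 31 + 43·t and require 31 + 43·t ≡ 17 (mod 25), i.e. 43·t ≡ 17 − 31 ≡ 11 (mod 25). Since 43^(−1) ≡ 7 (mod 25) (43 ≡ 18 (mod 25)), t ≡ 7·11 ≡ 2 (mod 25). So x ≡ 31 + 43·2 = 117 (mod 1075).
  Combine with x ≡ 3 (mod 4): write x = 117 + 1075·t and require 117 + 1075·t ≡ 3 (mod 4), i.e. 1075·t ≡ 3 − 117 ≡ 2 (mod 4). Since 1075^(−1) ≡ 3 (mod 4) (1075 ≡ 3 (mod 4)), t ≡ 3·2 ≡ 2 (mod 4). So x ≡ 117 + 1075·2 = 2267 (mod 4300).
Unique solution in [0, 4300): x = 2267.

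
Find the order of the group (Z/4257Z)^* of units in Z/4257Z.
|(Z/4257Z)^*| = 2520

(Z/4257Z)^* consists of the classes a with gcd(a, 4257) = 1, so its order is φ(4257). φ is multiplicative, with φ(p^e) = p^e − p^(e−1). Factorise 4257 = 3^2 · 11 · 43. Then
  φ(4257) = (3^2 − 3^1) · (11 − 1) · (43 − 1) = 6 · 10 · 42 = 2520.
Thus |(Z/4257Z)^*| = 2520.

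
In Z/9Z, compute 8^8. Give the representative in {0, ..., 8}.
1

Use repeated squaring. Binary(8) = 1000. Walk through the bits of the exponent 8 left-to-right: at each bit after the leading one, square the running value, then multiply by 8 if the bit is 1 (always reducing mod 9):
  bit 1 = 1 (leading): start with 8.
  bit 2 = 0: square 8^2 = 64 ≡ 1 (mod 9).
  bit 3 = 0: square 1^2 = 1 (mod 9).
  bit 4 = 0: square 1^2 = 1 (mod 9).
Final value: 8^8 ≡ 1 (mod 9).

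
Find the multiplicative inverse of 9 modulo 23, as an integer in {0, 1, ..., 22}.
Apply the extended Euclidean algorithm to (23, 9), tracking rows (r, s, t) with s·23 + t·9 = r. Each division r_prev = q·r_cur + r_new produces the new row as (previous row) − q·(current row):
  row A: (23, 1, 0)   [1·23 + 0·9 = 23]
  row B: (9, 0, 1)   [0·23 + 1·9 = 9]
  23 = 2·9 + 5   → row C = row A − 2·row B = (5, 1, −2)   [check: 1·23 − 2·9 = 5]
  9 = 1·5 + 4   → row D = row B − 1·row C = (4, −1, 3)   [check: −1·23 + 3·9 = 4]
  5 = 1·4 + 1   → row E = row C − 1·row D = (1, 2, −5)   [check: 2·23 − 5·9 = 1]
  4 = 4·1 + 0   → remainder 0, stop. gcd = 1 (last nonzero row E).
The gcd is 1, so 9 is invertible mod 23. The last nonzero row gives 2·23 − 5·9 = 1, so t = −5. So 9^(−1) ≡ −5 ≡ 18 (mod 23). Verify: 9 · 18 = 162 ≡ 1 (mod 23). ✓

Final answer: 9^(−1) ≡ 18 (mod 23)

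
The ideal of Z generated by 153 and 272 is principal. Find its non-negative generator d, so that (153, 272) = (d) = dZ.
(153, 272) = (17); d = 17

In the PID Z, (a, b) is generated by gcd(a, b). Compute gcd(272, 153) with the extended Euclidean algorithm, tracking rows (r, s, t) with s·272 + t·153 = r:
  row A: (272, 1, 0)   [1·272 + 0·153 = 272]
  row B: (153, 0, 1)   [0·272 + 1·153 = 153]
  272 = 1·153 + 119   → row C = row A − 1·row B = (119, 1, −1)   [check: 1·272 − 1·153 = 119]
  153 = 1·119 + 34   → row D = row B − 1·row C = (34, −1, 2)   [check: −1·272 + 2·153 = 34]
  119 = 3·34 + 17   → row E = row C − 3·row D = (17, 4, −7)   [check: 4·272 − 7·153 = 17]
  34 = 2·17 + 0   → remainder 0, stop. gcd = 17 (last nonzero row E).
So gcd(153, 272) = 17, with Bézout identity 4·272 − 7·153 = 17. Containment (⊇): the Bézout identity exhibits 17 as an element of (153, 272), giving (17) ⊆ (153, 272). Containment (⊆): since 17 | 153 and 17 | 272 (153 = 17·9, 272 = 17·16), every Z-linear combination of 153 and 272 is divisible by 17, so (153, 272) ⊆ (17). Therefore (153, 272) = (17), d = 17.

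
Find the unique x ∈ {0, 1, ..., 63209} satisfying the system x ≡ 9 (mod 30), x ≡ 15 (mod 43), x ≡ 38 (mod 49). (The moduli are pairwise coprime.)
The moduli 30, 43, 49 are pairwise coprime, so by the CRT there is a unique solution mod 30·43·49 = 63210.
Solve by successive substitution. Start with x ≡ 9 (mod 30).
  Combine with x ≡ 15 (mod 43): write x = 9 + 30·t and require 9 + 30·t ≡ 15 (mod 43), i.e. 30·t ≡ 15 − 9 ≡ 6 (mod 43). Since 30^(−1) ≡ 33 (mod 43), t ≡ 33·6 ≡ 26 (mod 43). So x ≡ 9 + 30·26 = 789 (mod 1290).
  Combine with x ≡ 38 (mod 49): write x = 789 + 1290·t and require 789 + 1290·t ≡ 38 (mod 49), i.e. 1290·t ≡ 38 − 789 ≡ 33 (mod 49). Since 1290^(−1) ≡ 46 (mod 49) (1290 ≡ 16 (mod 49)), t ≡ 46·33 ≡ 48 (mod 49). So x ≡ 789 + 1290·48 = 62709 (mod 63210).
Unique solution in [0, 63210): x = 62709.

Final answer: x ≡ 62709 (mod 63210); the representative in [0, 63210) is 62709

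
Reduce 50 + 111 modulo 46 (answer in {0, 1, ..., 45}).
23

Reduce the summands first: 50 ≡ 4, 111 ≡ 19 (mod 46), so 50 + 111 ≡ 4 + 19 (mod 46). 4 + 19 = 23; 23 = 0·46 + 23, so (50 + 111) mod 46 = 23.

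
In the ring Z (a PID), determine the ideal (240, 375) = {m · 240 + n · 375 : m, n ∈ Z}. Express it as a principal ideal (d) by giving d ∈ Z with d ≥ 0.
In the PID Z, (a, b) is generated by gcd(a, b). Compute gcd(375, 240) with the extended Euclidean algorithm, tracking rows (r, s, t) with s·375 + t·240 = r:
  row A: (375, 1, 0)   [1·375 + 0·240 = 375]
  row B: (240, 0, 1)   [0·375 + 1·240 = 240]
  375 = 1·240 + 135   → row C = row A − 1·row B = (135, 1, −1)   [check: 1·375 − 1·240 = 135]
  240 = 1·135 + 105   → row D = row B − 1·row C = (105, −1, 2)   [check: −1·375 + 2·240 = 105]
  135 = 1·105 + 30   → row E = row C − 1·row D = (30, 2, −3)   [check: 2·375 − 3·240 = 30]
  105 = 3·30 + 15   → row F = row D − 3·row E = (15, −7, 11)   [check: −7·375 + 11·240 = 15]
  30 = 2·15 + 0   → remainder 0, stop. gcd = 15 (last nonzero row F).
So gcd(240, 375) = 15, with Bézout identity −7·375 + 11·240 = 15. Containment (⊇): the Bézout identity exhibits 15 as an element of (240, 375), giving (15) ⊆ (240, 375). Containment (⊆): since 15 | 240 and 15 | 375 (240 = 15·16, 375 = 15·25), every Z-linear combination of 240 and 375 is divisible by 15, so (240, 375) ⊆ (15). Therefore (240, 375) = (15), d = 15.

Final answer: (240, 375) = (15); d = 15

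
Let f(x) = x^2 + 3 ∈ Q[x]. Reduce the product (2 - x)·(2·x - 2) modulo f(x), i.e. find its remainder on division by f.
a · b ≡ 6·x + 2 (mod f(x))

First multiply in Q[x] without reducing: a · b = -2·x^2 + 6·x - 4. Now divide by f(x) = x^2 + 3, eliminating the leading term at each step:
  leading term -2·x^2: subtract (-2)·f(x) = -2·x^2 - 6, leaving 6·x + 2
The degree is now < 2, so this is the remainder. Hence a · b ≡ 6·x + 2 in Q[x]/(f).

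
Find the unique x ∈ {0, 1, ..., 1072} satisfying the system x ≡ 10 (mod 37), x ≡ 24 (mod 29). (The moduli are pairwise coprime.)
The moduli 37, 29 are pairwise coprime, so by the CRT there is a unique solution mod 37·29 = 1073.
Solve by successive substitution. Start with x ≡ 10 (mod 37).
  Combine with x ≡ 24 (mod 29): write x = 10 + 37·t and require 10 + 37·t ≡ 24 (mod 29), i.e. 37·t ≡ 24 − 10 ≡ 14 (mod 29). Since 37^(−1) ≡ 11 (mod 29) (37 ≡ 8 (mod 29)), t ≡ 11·14 ≡ 9 (mod 29). So x ≡ 10 + 37·9 = 343 (mod 1073).
Unique solution in [0, 1073): x = 343.

Final answer: x ≡ 343 (mod 1073); the representative in [0, 1073) is 343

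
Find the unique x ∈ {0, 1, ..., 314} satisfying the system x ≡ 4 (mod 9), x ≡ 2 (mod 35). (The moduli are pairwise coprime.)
x ≡ 247 (mod 315); the representative in [0, 315) is 247

The moduli 9, 35 are pairwise coprime, so by the CRT there is a unique solution mod 9·35 = 315.
Solve by successive substitution. Start with x ≡ 4 (mod 9).
  Combine with x ≡ 2 (mod 35): write x = 4 + 9·t and require 4 + 9·t ≡ 2 (mod 35), i.e. 9·t ≡ 2 − 4 ≡ 33 (mod 35). Since 9^(−1) ≡ 4 (mod 35), t ≡ 4·33 ≡ 27 (mod 35). So x ≡ 4 + 9·27 = 247 (mod 315).
Unique solution in [0, 315): x = 247.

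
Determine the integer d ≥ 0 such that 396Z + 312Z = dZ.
In the PID Z, (a, b) is generated by gcd(a, b). Compute gcd(396, 312) with the extended Euclidean algorithm, tracking rows (r, s, t) with s·396 + t·312 = r:
  row A: (396, 1, 0)   [1·396 + 0·312 = 396]
  row B: (312, 0, 1)   [0·396 + 1·312 = 312]
  396 = 1·312 + 84   → row C = row A − 1·row B = (84, 1, −1)   [check: 1·396 − 1·312 = 84]
  312 = 3·84 + 60   → row D = row B − 3·row C = (60, −3, 4)   [check: −3·396 + 4·312 = 60]
  84 = 1·60 + 24   → row E = row C − 1·row D = (24, 4, −5)   [check: 4·396 − 5·312 = 24]
  60 = 2·24 + 12   → row F = row D − 2·row E = (12, −11, 14)   [check: −11·396 + 14·312 = 12]
  24 = 2·12 + 0   → remainder 0, stop. gcd = 12 (last nonzero row F).
So gcd(396, 312) = 12, with Bézout identity −11·396 + 14·312 = 12. Containment (⊇): the Bézout identity exhibits 12 as an element of (396, 312), giving (12) ⊆ (396, 312). Containment (⊆): since 12 | 396 and 12 | 312 (396 = 12·33, 312 = 12·26), every Z-linear combination of 396 and 312 is divisible by 12, so (396, 312) ⊆ (12). Therefore (396, 312) = (12), d = 12.

Final answer: (396, 312) = (12); d = 12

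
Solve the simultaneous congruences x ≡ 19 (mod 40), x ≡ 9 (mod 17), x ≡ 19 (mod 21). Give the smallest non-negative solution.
x ≡ 859 (mod 14280); the representative in [0, 14280) is 859

The moduli 40, 17, 21 are pairwise coprime, so by the CRT there is a unique solution mod 40·17·21 = 14280.
Solve by successive substitution. Start with x ≡ 19 (mod 40).
  Combine with x ≡ 9 (mod 17): write x = 19 + 40·t and require 19 + 40·t ≡ 9 (mod 17), i.e. 40·t ≡ 9 − 19 ≡ 7 (mod 17). Since 40^(−1) ≡ 3 (mod 17) (40 ≡ 6 (mod 17)), t ≡ 3·7 ≡ 4 (mod 17). So x ≡ 19 + 40·4 = 179 (mod 680).
  Combine with x ≡ 19 (mod 21): write x = 179 + 680·t and require 179 + 680·t ≡ 19 (mod 21), i.e. 680·t ≡ 19 − 179 ≡ 8 (mod 21). Since 680^(−1) ≡ 8 (mod 21) (680 ≡ 8 (mod 21)), t ≡ 8·8 ≡ 1 (mod 21). So x ≡ 179 + 680·1 = 859 (mod 14280).
Unique solution in [0, 14280): x = 859.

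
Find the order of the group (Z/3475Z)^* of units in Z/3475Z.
|(Z/3475Z)^*| = 2760

(Z/3475Z)^* consists of the classes a with gcd(a, 3475) = 1, so its order is φ(3475). φ is multiplicative, with φ(p^e) = p^e − p^(e−1). Factorise 3475 = 5^2 · 139. Then
  φ(3475) = (5^2 − 5^1) · (139 − 1) = 20 · 138 = 2760.
Thus |(Z/3475Z)^*| = 2760.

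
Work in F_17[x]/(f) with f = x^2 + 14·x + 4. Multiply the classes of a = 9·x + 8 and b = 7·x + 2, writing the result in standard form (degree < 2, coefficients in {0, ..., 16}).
Multiply as integer polynomials: a · b = 63·x^2 + 74·x + 16. Reducing coefficients mod 17: a · b ≡ 12·x^2 + 6·x + 16. Now divide by f(x) = x^2 + 14·x + 4 in F_17[x], eliminating the leading term at each step:
  leading term 12·x^2: subtract (12)·f(x) = 12·x^2 + 15·x + 14, leaving 8·x + 2 (coefficients mod 17)
The degree is now < 2, so this is the remainder. Hence a · b ≡ 8·x + 2 in F_17[x]/(f).

Final answer: a · b ≡ 8·x + 2 (mod f(x))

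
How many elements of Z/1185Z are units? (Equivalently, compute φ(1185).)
An element a ∈ Z/1185Z is a unit iff gcd(a, 1185) = 1, so the number of units is φ(1185). φ is multiplicative, with φ(p^e) = p^e − p^(e−1). Factorise 1185 = 3 · 5 · 79. Then
  φ(1185) = (3 − 1) · (5 − 1) · (79 − 1) = 2 · 4 · 78 = 624.

Final answer: Z/1185Z has φ(1185) = 624 units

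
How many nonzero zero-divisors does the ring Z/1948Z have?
Z/1948Z has 975 nonzero zero-divisors

In Z/1948Z each nonzero element is either a unit (gcd with 1948 is 1) or a zero-divisor (gcd > 1). The number of units is φ(1948): factorise 1948 = 2^2 · 487, so φ(1948) = (2^2 − 2^1) · (487 − 1) = 2 · 486 = 972. The nonzero elements number 1948 − 1 = 1947. Hence the nonzero zero-divisors number 1947 − 972 = 975.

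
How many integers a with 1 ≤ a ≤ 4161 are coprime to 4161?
2592

The number of a ∈ {1, ..., 4161} with gcd(a, 4161) = 1 is by definition Euler's totient φ(4161). φ is multiplicative, with φ(p^e) = p^e − p^(e−1). Factorise 4161 = 3 · 19 · 73. Then
  φ(4161) = (3 − 1) · (19 − 1) · (73 − 1) = 2 · 18 · 72 = 2592.
So there are 2592 such integers.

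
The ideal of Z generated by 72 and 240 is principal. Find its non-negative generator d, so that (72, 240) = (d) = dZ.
(72, 240) = (24); d = 24

In the PID Z, (a, b) is generated by gcd(a, b). Compute gcd(240, 72) with the extended Euclidean algorithm, tracking rows (r, s, t) with s·240 + t·72 = r:
  row A: (240, 1, 0)   [1·240 + 0·72 = 240]
  row B: (72, 0, 1)   [0·240 + 1·72 = 72]
  240 = 3·72 + 24   → row C = row A − 3·row B = (24, 1, −3)   [check: 1·240 − 3·72 = 24]
  72 = 3·24 + 0   → remainder 0, stop. gcd = 24 (last nonzero row C).
So gcd(72, 240) = 24, with Bézout identity 1·240 − 3·72 = 24. Containment (⊇): the Bézout identity exhibits 24 as an element of (72, 240), giving (24) ⊆ (72, 240). Containment (⊆): since 24 | 72 and 24 | 240 (72 = 24·3, 240 = 24·10), every Z-linear combination of 72 and 240 is divisible by 24, so (72, 240) ⊆ (24). Therefore (72, 240) = (24), d = 24.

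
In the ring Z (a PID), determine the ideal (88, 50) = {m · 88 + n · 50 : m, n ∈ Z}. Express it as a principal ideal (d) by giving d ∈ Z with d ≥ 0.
(88, 50) = (2); d = 2

In the PID Z, (a, b) is generated by gcd(a, b). Compute gcd(88, 50) with the extended Euclidean algorithm, tracking rows (r, s, t) with s·88 + t·50 = r:
  row A: (88, 1, 0)   [1·88 + 0·50 = 88]
  row B: (50, 0, 1)   [0·88 + 1·50 = 50]
  88 = 1·50 + 38   → row C = row A − 1·row B = (38, 1, −1)   [check: 1·88 − 1·50 = 38]
  50 = 1·38 + 12   → row D = row B − 1·row C = (12, −1, 2)   [check: −1·88 + 2·50 = 12]
  38 = 3·12 + 2   → row E = row C − 3·row D = (2, 4, −7)   [check: 4·88 − 7·50 = 2]
  12 = 6·2 + 0   → remainder 0, stop. gcd = 2 (last nonzero row E).
So gcd(88, 50) = 2, with Bézout identity 4·88 − 7·50 = 2. Containment (⊇): the Bézout identity exhibits 2 as an element of (88, 50), giving (2) ⊆ (88, 50). Containment (⊆): since 2 | 88 and 2 | 50 (88 = 2·44, 50 = 2·25), every Z-linear combination of 88 and 50 is divisible by 2, so (88, 50) ⊆ (2). Therefore (88, 50) = (2), d = 2.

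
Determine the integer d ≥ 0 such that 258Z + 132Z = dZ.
In the PID Z, (a, b) is generated by gcd(a, b). Compute gcd(258, 132) with the extended Euclidean algorithm, tracking rows (r, s, t) with s·258 + t·132 = r:
  row A: (258, 1, 0)   [1·258 + 0·132 = 258]
  row B: (132, 0, 1)   [0·258 + 1·132 = 132]
  258 = 1·132 + 126   → row C = row A − 1·row B = (126, 1, −1)   [check: 1·258 − 1·132 = 126]
  132 = 1·126 + 6   → row D = row B − 1·row C = (6, −1, 2)   [check: −1·258 + 2·132 = 6]
  126 = 21·6 + 0   → remainder 0, stop. gcd = 6 (last nonzero row D).
So gcd(258, 132) = 6, with Bézout identity −1·258 + 2·132 = 6. Containment (⊇): the Bézout identity exhibits 6 as an element of (258, 132), giving (6) ⊆ (258, 132). Containment (⊆): since 6 | 258 and 6 | 132 (258 = 6·43, 132 = 6·22), every Z-linear combination of 258 and 132 is divisible by 6, so (258, 132) ⊆ (6). Therefore (258, 132) = (6), d = 6.

Final answer: (258, 132) = (6); d = 6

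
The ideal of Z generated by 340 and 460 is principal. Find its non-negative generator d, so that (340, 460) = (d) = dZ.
(340, 460) = (20); d = 20

In the PID Z, (a, b) is generated by gcd(a, b). Compute gcd(460, 340) with the extended Euclidean algorithm, tracking rows (r, s, t) with s·460 + t·340 = r:
  row A: (460, 1, 0)   [1·460 + 0·340 = 460]
  row B: (340, 0, 1)   [0·460 + 1·340 = 340]
  460 = 1·340 + 120   → row C = row A − 1·row B = (120, 1, −1)   [check: 1·460 − 1·340 = 120]
  340 = 2·120 + 100   → row D = row B − 2·row C = (100, −2, 3)   [check: −2·460 + 3·340 = 100]
  120 = 1·100 + 20   → row E = row C − 1·row D = (20, 3, −4)   [check: 3·460 − 4·340 = 20]
  100 = 5·20 + 0   → remainder 0, stop. gcd = 20 (last nonzero row E).
So gcd(340, 460) = 20, with Bézout identity 3·460 − 4·340 = 20. Containment (⊇): the Bézout identity exhibits 20 as an element of (340, 460), giving (20) ⊆ (340, 460). Containment (⊆): since 20 | 340 and 20 | 460 (340 = 20·17, 460 = 20·23), every Z-linear combination of 340 and 460 is divisible by 20, so (340, 460) ⊆ (20). Therefore (340, 460) = (20), d = 20.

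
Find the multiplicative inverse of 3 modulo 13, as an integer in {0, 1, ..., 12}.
Apply the extended Euclidean algorithm to (13, 3), tracking rows (r, s, t) with s·13 + t·3 = r. Each division r_prev = q·r_cur + r_new produces the new row as (previous row) − q·(current row):
  row A: (13, 1, 0)   [1·13 + 0·3 = 13]
  row B: (3, 0, 1)   [0·13 + 1·3 = 3]
  13 = 4·3 + 1   → row C = row A − 4·row B = (1, 1, −4)   [check: 1·13 − 4·3 = 1]
  3 = 3·1 + 0   → remainder 0, stop. gcd = 1 (last nonzero row C).
The gcd is 1, so 3 is invertible mod 13. The last nonzero row gives 1·13 − 4·3 = 1, so t = −4. So 3^(−1) ≡ −4 ≡ 9 (mod 13). Verify: 3 · 9 = 27 ≡ 1 (mod 13). ✓

Final answer: 3^(−1) ≡ 9 (mod 13)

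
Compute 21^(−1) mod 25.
Apply the extended Euclidean algorithm to (25, 21), tracking rows (r, s, t) with s·25 + t·21 = r. Each division r_prev = q·r_cur + r_new produces the new row as (previous row) − q·(current row):
  row A: (25, 1, 0)   [1·25 + 0·21 = 25]
  row B: (21, 0, 1)   [0·25 + 1·21 = 21]
  25 = 1·21 + 4   → row C = row A − 1·row B = (4, 1, −1)   [check: 1·25 − 1·21 = 4]
  21 = 5·4 + 1   → row D = row B − 5·row C = (1, −5, 6)   [check: −5·25 + 6·21 = 1]
  4 = 4·1 + 0   → remainder 0, stop. gcd = 1 (last nonzero row D).
The gcd is 1, so 21 is invertible mod 25. The last nonzero row gives −5·25 + 6·21 = 1, so t = 6. So 21^(−1) ≡ 6 (mod 25). Verify: 21 · 6 = 126 ≡ 1 (mod 25). ✓

Final answer: 21^(−1) ≡ 6 (mod 25)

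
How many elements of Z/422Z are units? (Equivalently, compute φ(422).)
An element a ∈ Z/422Z is a unit iff gcd(a, 422) = 1, so the number of units is φ(422). φ is multiplicative, with φ(p^e) = p^e − p^(e−1). Factorise 422 = 2 · 211. Then
  φ(422) = (2 − 1) · (211 − 1) = 1 · 210 = 210.

Final answer: Z/422Z has φ(422) = 210 units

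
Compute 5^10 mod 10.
Use repeated squaring. Binary(10) = 1010. Walk through the bits of the exponent 10 left-to-right: at each bit after the leading one, square the running value, then multiply by 5 if the bit is 1 (always reducing mod 10):
  bit 1 = 1 (leading): start with 5.
  bit 2 = 0: square 5^2 = 25 ≡ 5 (mod 10).
  bit 3 = 1: square 5^2 = 25 ≡ 5; bit is 1, so multiply 5·5 = 25 ≡ 5 (mod 10).
  bit 4 = 0: square 5^2 = 25 ≡ 5 (mod 10).
Final value: 5^10 ≡ 5 (mod 10).

Final answer: 5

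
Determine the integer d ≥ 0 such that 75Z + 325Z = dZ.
In the PID Z, (a, b) is generated by gcd(a, b). Compute gcd(325, 75) with the extended Euclidean algorithm, tracking rows (r, s, t) with s·325 + t·75 = r:
  row A: (325, 1, 0)   [1·325 + 0·75 = 325]
  row B: (75, 0, 1)   [0·325 + 1·75 = 75]
  325 = 4·75 + 25   → row C = row A − 4·row B = (25, 1, −4)   [check: 1·325 − 4·75 = 25]
  75 = 3·25 + 0   → remainder 0, stop. gcd = 25 (last nonzero row C).
So gcd(75, 325) = 25, with Bézout identity 1·325 − 4·75 = 25. Containment (⊇): the Bézout identity exhibits 25 as an element of (75, 325), giving (25) ⊆ (75, 325). Containment (⊆): since 25 | 75 and 25 | 325 (75 = 25·3, 325 = 25·13), every Z-linear combination of 75 and 325 is divisible by 25, so (75, 325) ⊆ (25). Therefore (75, 325) = (25), d = 25.

Final answer: (75, 325) = (25); d = 25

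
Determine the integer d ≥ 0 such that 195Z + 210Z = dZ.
In the PID Z, (a, b) is generated by gcd(a, b). Compute gcd(210, 195) with the extended Euclidean algorithm, tracking rows (r, s, t) with s·210 + t·195 = r:
  row A: (210, 1, 0)   [1·210 + 0·195 = 210]
  row B: (195, 0, 1)   [0·210 + 1·195 = 195]
  210 = 1·195 + 15   → row C = row A − 1·row B = (15, 1, −1)   [check: 1·210 − 1·195 = 15]
  195 = 13·15 + 0   → remainder 0, stop. gcd = 15 (last nonzero row C).
So gcd(195, 210) = 15, with Bézout identity 1·210 − 1·195 = 15. Containment (⊇): the Bézout identity exhibits 15 as an element of (195, 210), giving (15) ⊆ (195, 210). Containment (⊆): since 15 | 195 and 15 | 210 (195 = 15·13, 210 = 15·14), every Z-linear combination of 195 and 210 is divisible by 15, so (195, 210) ⊆ (15). Therefore (195, 210) = (15), d = 15.

Final answer: (195, 210) = (15); d = 15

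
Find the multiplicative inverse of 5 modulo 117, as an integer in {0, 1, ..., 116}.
5^(−1) ≡ 47 (mod 117)

Apply the extended Euclidean algorithm to (117, 5), tracking rows (r, s, t) with s·117 + t·5 = r. Each division r_prev = q·r_cur + r_new produces the new row as (previous row) − q·(current row):
  row A: (117, 1, 0)   [1·117 + 0·5 = 117]
  row B: (5, 0, 1)   [0·117 + 1·5 = 5]
  117 = 23·5 + 2   → row C = row A − 23·row B = (2, 1, −23)   [check: 1·117 − 23·5 = 2]
  5 = 2·2 + 1   → row D = row B − 2·row C = (1, −2, 47)   [check: −2·117 + 47·5 = 1]
  2 = 2·1 + 0   → remainder 0, stop. gcd = 1 (last nonzero row D).
The gcd is 1, so 5 is invertible mod 117. The last nonzero row gives −2·117 + 47·5 = 1, so t = 47. So 5^(−1) ≡ 47 (mod 117). Verify: 5 · 47 = 235 ≡ 1 (mod 117). ✓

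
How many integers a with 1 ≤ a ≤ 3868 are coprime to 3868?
The number of a ∈ {1, ..., 3868} with gcd(a, 3868) = 1 is by definition Euler's totient φ(3868). φ is multiplicative, with φ(p^e) = p^e − p^(e−1). Factorise 3868 = 2^2 · 967. Then
  φ(3868) = (2^2 − 2^1) · (967 − 1) = 2 · 966 = 1932.
So there are 1932 such integers.

Final answer: 1932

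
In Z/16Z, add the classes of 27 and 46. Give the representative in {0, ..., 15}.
Reduce the summands first: 27 ≡ 11, 46 ≡ 14 (mod 16), so 27 + 46 ≡ 11 + 14 (mod 16). 11 + 14 = 25; 25 = 1·16 + 9, so (27 + 46) mod 16 = 9.

Final answer: 9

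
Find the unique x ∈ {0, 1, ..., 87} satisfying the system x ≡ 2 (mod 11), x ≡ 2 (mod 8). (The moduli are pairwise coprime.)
The moduli 11, 8 are pairwise coprime, so by the CRT there is a unique solution mod 11·8 = 88.
Solve by successive substitution. Start with x ≡ 2 (mod 11).
  Combine with x ≡ 2 (mod 8): write x = 2 + 11·t and require 2 + 11·t ≡ 2 (mod 8), i.e. 11·t ≡ 2 − 2 ≡ 0 (mod 8). Since 11^(−1) ≡ 3 (mod 8) (11 ≡ 3 (mod 8)), t ≡ 3·0 ≡ 0 (mod 8). So x ≡ 2 + 11·0 = 2 (mod 88).
Unique solution in [0, 88): x = 2.

Final answer: x ≡ 2 (mod 88); the representative in [0, 88) is 2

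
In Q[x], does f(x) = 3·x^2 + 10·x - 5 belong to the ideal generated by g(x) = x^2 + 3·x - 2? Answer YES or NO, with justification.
In Q[x] the ideal (g) consists of all multiples of g, so f ∈ (g) iff g | f, i.e. iff the remainder of f on division by g is 0. Divide f by g (g is monic, so eliminate the leading term of the running remainder at each step):
  leading term 3·x^2: subtract (3)·g(x) = 3·x^2 + 9·x - 6, leaving x + 1
The remainder r(x) = x + 1 ≠ 0 (and deg r < deg g), so g ∤ f, i.e. f ∉ (g).

Final answer: NO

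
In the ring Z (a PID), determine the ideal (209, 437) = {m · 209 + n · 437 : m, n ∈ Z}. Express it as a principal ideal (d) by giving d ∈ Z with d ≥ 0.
(209, 437) = (19); d = 19

In the PID Z, (a, b) is generated by gcd(a, b). Compute gcd(437, 209) with the extended Euclidean algorithm, tracking rows (r, s, t) with s·437 + t·209 = r:
  row A: (437, 1, 0)   [1·437 + 0·209 = 437]
  row B: (209, 0, 1)   [0·437 + 1·209 = 209]
  437 = 2·209 + 19   → row C = row A − 2·row B = (19, 1, −2)   [check: 1·437 − 2·209 = 19]
  209 = 11·19 + 0   → remainder 0, stop. gcd = 19 (last nonzero row C).
So gcd(209, 437) = 19, with Bézout identity 1·437 − 2·209 = 19. Containment (⊇): the Bézout identity exhibits 19 as an element of (209, 437), giving (19) ⊆ (209, 437). Containment (⊆): since 19 | 209 and 19 | 437 (209 = 19·11, 437 = 19·23), every Z-linear combination of 209 and 437 is divisible by 19, so (209, 437) ⊆ (19). Therefore (209, 437) = (19), d = 19.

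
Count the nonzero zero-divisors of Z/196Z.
Z/196Z has 111 nonzero zero-divisors

In Z/196Z each nonzero element is either a unit (gcd with 196 is 1) or a zero-divisor (gcd > 1). The number of units is φ(196): factorise 196 = 2^2 · 7^2, so φ(196) = (2^2 − 2^1) · (7^2 − 7^1) = 2 · 42 = 84. The nonzero elements number 196 − 1 = 195. Hence the nonzero zero-divisors number 195 − 84 = 111.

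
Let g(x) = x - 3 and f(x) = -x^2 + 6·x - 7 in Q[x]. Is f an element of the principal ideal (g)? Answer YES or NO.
In Q[x] the ideal (g) consists of all multiples of g, so f ∈ (g) iff g | f, i.e. iff the remainder of f on division by g is 0. Divide f by g (g is monic, so eliminate the leading term of the running remainder at each step):
  leading term -x^2: subtract (-x)·g(x) = -x^2 + 3·x, leaving 3·x - 7
  leading term 3·x: subtract (3)·g(x) = 3·x - 9, leaving 2
The remainder r(x) = 2 ≠ 0 (and deg r < deg g), so g ∤ f, i.e. f ∉ (g).

Final answer: NO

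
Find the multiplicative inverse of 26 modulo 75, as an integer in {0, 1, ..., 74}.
Apply the extended Euclidean algorithm to (75, 26), tracking rows (r, s, t) with s·75 + t·26 = r. Each division r_prev = q·r_cur + r_new produces the new row as (previous row) − q·(current row):
  row A: (75, 1, 0)   [1·75 + 0·26 = 75]
  row B: (26, 0, 1)   [0·75 + 1·26 = 26]
  75 = 2·26 + 23   → row C = row A − 2·row B = (23, 1, −2)   [check: 1·75 − 2·26 = 23]
  26 = 1·23 + 3   → row D = row B − 1·row C = (3, −1, 3)   [check: −1·75 + 3·26 = 3]
  23 = 7·3 + 2   → row E = row C − 7·row D = (2, 8, −23)   [check: 8·75 − 23·26 = 2]
  3 = 1·2 + 1   → row F = row D − 1·row E = (1, −9, 26)   [check: −9·75 + 26·26 = 1]
  2 = 2·1 + 0   → remainder 0, stop. gcd = 1 (last nonzero row F).
The gcd is 1, so 26 is invertible mod 75. The last nonzero row gives −9·75 + 26·26 = 1, so t = 26. So 26^(−1) ≡ 26 (mod 75). Verify: 26 · 26 = 676 ≡ 1 (mod 75). ✓

Final answer: 26^(−1) ≡ 26 (mod 75)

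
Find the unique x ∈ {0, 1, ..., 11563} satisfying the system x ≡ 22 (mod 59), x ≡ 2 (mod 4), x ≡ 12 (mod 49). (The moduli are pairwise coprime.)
The moduli 59, 4, 49 are pairwise coprime, so by the CRT there is a unique solution mod 59·4·49 = 11564.
Solve by successive substitution. Start with x ≡ 22 (mod 59).
  Combine with x ≡ 2 (mod 4): write x = 22 + 59·t and require 22 + 59·t ≡ 2 (mod 4), i.e. 59·t ≡ 2 − 22 ≡ 0 (mod 4). Since 59^(−1) ≡ 3 (mod 4) (59 ≡ 3 (mod 4)), t ≡ 3·0 ≡ 0 (mod 4). So x ≡ 22 + 59·0 = 22 (mod 236).
  Combine with x ≡ 12 (mod 49): write x = 22 + 236·t and require 22 + 236·t ≡ 12 (mod 49), i.e. 236·t ≡ 12 − 22 ≡ 39 (mod 49). Since 236^(−1) ≡ 38 (mod 49) (236 ≡ 40 (mod 49)), t ≡ 38·39 ≡ 12 (mod 49). So x ≡ 22 + 236·12 = 2854 (mod 11564).
Unique solution in [0, 11564): x = 2854.

Final answer: x ≡ 2854 (mod 11564); the representative in [0, 11564) is 2854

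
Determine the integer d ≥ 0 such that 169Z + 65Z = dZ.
(169, 65) = (13); d = 13

In the PID Z, (a, b) is generated by gcd(a, b). Compute gcd(169, 65) with the extended Euclidean algorithm, tracking rows (r, s, t) with s·169 + t·65 = r:
  row A: (169, 1, 0)   [1·169 + 0·65 = 169]
  row B: (65, 0, 1)   [0·169 + 1·65 = 65]
  169 = 2·65 + 39   → row C = row A − 2·row B = (39, 1, −2)   [check: 1·169 − 2·65 = 39]
  65 = 1·39 + 26   → row D = row B − 1·row C = (26, −1, 3)   [check: −1·169 + 3·65 = 26]
  39 = 1·26 + 13   → row E = row C − 1·row D = (13, 2, −5)   [check: 2·169 − 5·65 = 13]
  26 = 2·13 + 0   → remainder 0, stop. gcd = 13 (last nonzero row E).
So gcd(169, 65) = 13, with Bézout identity 2·169 − 5·65 = 13. Containment (⊇): the Bézout identity exhibits 13 as an element of (169, 65), giving (13) ⊆ (169, 65). Containment (⊆): since 13 | 169 and 13 | 65 (169 = 13·13, 65 = 13·5), every Z-linear combination of 169 and 65 is divisible by 13, so (169, 65) ⊆ (13). Therefore (169, 65) = (13), d = 13.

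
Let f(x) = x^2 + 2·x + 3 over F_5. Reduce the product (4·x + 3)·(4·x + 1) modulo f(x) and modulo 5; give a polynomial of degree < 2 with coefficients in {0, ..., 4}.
a · b ≡ 4·x (mod f(x))

Multiply as integer polynomials: a · b = 16·x^2 + 16·x + 3. Reducing coefficients mod 5: a · b ≡ x^2 + x + 3. Now divide by f(x) = x^2 + 2·x + 3 in F_5[x], eliminating the leading term at each step:
  leading term x^2: subtract (1)·f(x) = x^2 + 2·x + 3, leaving 4·x (coefficients mod 5)
The degree is now < 2, so this is the remainder. Hence a · b ≡ 4·x in F_5[x]/(f).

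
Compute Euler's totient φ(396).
φ(396) = 120

φ is multiplicative, with φ(p^e) = p^e − p^(e−1). Factorise 396 = 2^2 · 3^2 · 11. Then
  φ(396) = (2^2 − 2^1) · (3^2 − 3^1) · (11 − 1) = 2 · 6 · 10 = 120.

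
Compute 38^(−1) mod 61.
Apply the extended Euclidean algorithm to (61, 38), tracking rows (r, s, t) with s·61 + t·38 = r. Each division r_prev = q·r_cur + r_new produces the new row as (previous row) − q·(current row):
  row A: (61, 1, 0)   [1·61 + 0·38 = 61]
  row B: (38, 0, 1)   [0·61 + 1·38 = 38]
  61 = 1·38 + 23   → row C = row A − 1·row B = (23, 1, −1)   [check: 1·61 − 1·38 = 23]
  38 = 1·23 + 15   → row D = row B − 1·row C = (15, −1, 2)   [check: −1·61 + 2·38 = 15]
  23 = 1·15 + 8   → row E = row C − 1·row D = (8, 2, −3)   [check: 2·61 − 3·38 = 8]
  15 = 1·8 + 7   → row F = row D − 1·row E = (7, −3, 5)   [check: −3·61 + 5·38 = 7]
  8 = 1·7 + 1   → row G = row E − 1·row F = (1, 5, −8)   [check: 5·61 − 8·38 = 1]
  7 = 7·1 + 0   → remainder 0, stop. gcd = 1 (last nonzero row G).
The gcd is 1, so 38 is invertible mod 61. The last nonzero row gives 5·61 − 8·38 = 1, so t = −8. So 38^(−1) ≡ −8 ≡ 53 (mod 61). Verify: 38 · 53 = 2014 ≡ 1 (mod 61). ✓

Final answer: 38^(−1) ≡ 53 (mod 61)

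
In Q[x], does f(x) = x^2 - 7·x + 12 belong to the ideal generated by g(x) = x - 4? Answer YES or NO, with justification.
YES

In Q[x] the ideal (g) consists of all multiples of g, so f ∈ (g) iff g | f, i.e. iff the remainder of f on division by g is 0. Divide f by g (g is monic, so eliminate the leading term of the running remainder at each step):
  leading term x^2: subtract (x)·g(x) = x^2 - 4·x, leaving 12 - 3·x
  leading term -3·x: subtract (-3)·g(x) = 12 - 3·x, leaving 0
The remainder is 0, so f(x) = g(x) · h(x) with h(x) = x - 3. Hence g | f, i.e. f ∈ (g).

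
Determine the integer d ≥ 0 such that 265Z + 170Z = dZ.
In the PID Z, (a, b) is generated by gcd(a, b). Compute gcd(265, 170) with the extended Euclidean algorithm, tracking rows (r, s, t) with s·265 + t·170 = r:
  row A: (265, 1, 0)   [1·265 + 0·170 = 265]
  row B: (170, 0, 1)   [0·265 + 1·170 = 170]
  265 = 1·170 + 95   → row C = row A − 1·row B = (95, 1, −1)   [check: 1·265 − 1·170 = 95]
  170 = 1·95 + 75   → row D = row B − 1·row C = (75, −1, 2)   [check: −1·265 + 2·170 = 75]
  95 = 1·75 + 20   → row E = row C − 1·row D = (20, 2, −3)   [check: 2·265 − 3·170 = 20]
  75 = 3·20 + 15   → row F = row D − 3·row E = (15, −7, 11)   [check: −7·265 + 11·170 = 15]
  20 = 1·15 + 5   → row G = row E − 1·row F = (5, 9, −14)   [check: 9·265 − 14·170 = 5]
  15 = 3·5 + 0   → remainder 0, stop. gcd = 5 (last nonzero row G).
So gcd(265, 170) = 5, with Bézout identity 9·265 − 14·170 = 5. Containment (⊇): the Bézout identity exhibits 5 as an element of (265, 170), giving (5) ⊆ (265, 170). Containment (⊆): since 5 | 265 and 5 | 170 (265 = 5·53, 170 = 5·34), every Z-linear combination of 265 and 170 is divisible by 5, so (265, 170) ⊆ (5). Therefore (265, 170) = (5), d = 5.

Final answer: (265, 170) = (5); d = 5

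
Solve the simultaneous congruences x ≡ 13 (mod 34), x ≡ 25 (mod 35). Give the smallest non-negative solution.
x ≡ 795 (mod 1190); the representative in [0, 1190) is 795

The moduli 34, 35 are pairwise coprime, so by the CRT there is a unique solution mod 34·35 = 1190.
Solve by successive substitution. Start with x ≡ 13 (mod 34).
  Combine with x ≡ 25 (mod 35): write x = 13 + 34·t and require 13 + 34·t ≡ 25 (mod 35), i.e. 34·t ≡ 25 − 13 ≡ 12 (mod 35). Since 34^(−1) ≡ 34 (mod 35), t ≡ 34·12 ≡ 23 (mod 35). So x ≡ 13 + 34·23 = 795 (mod 1190).
Unique solution in [0, 1190): x = 795.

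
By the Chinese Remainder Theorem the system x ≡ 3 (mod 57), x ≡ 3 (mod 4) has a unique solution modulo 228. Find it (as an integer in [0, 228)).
The moduli 57, 4 are pairwise coprime, so by the CRT there is a unique solution mod 57·4 = 228.
Solve by successive substitution. Start with x ≡ 3 (mod 57).
  Combine with x ≡ 3 (mod 4): write x = 3 + 57·t and require 3 + 57·t ≡ 3 (mod 4), i.e. 57·t ≡ 3 − 3 ≡ 0 (mod 4). Since 57^(−1) ≡ 1 (mod 4) (57 ≡ 1 (mod 4)), t ≡ 1·0 ≡ 0 (mod 4). So x ≡ 3 + 57·0 = 3 (mod 228).
Unique solution in [0, 228): x = 3.

Final answer: x ≡ 3 (mod 228); the representative in [0, 228) is 3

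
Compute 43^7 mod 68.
19

Use repeated squaring. Binary(7) = 111. Walk through the bits of the exponent 7 left-to-right: at each bit after the leading one, square the running value, then multiply by 43 if the bit is 1 (always reducing mod 68):
  bit 1 = 1 (leading): start with 43.
  bit 2 = 1: square 43^2 = 1849 ≡ 13; bit is 1, so multiply 13·43 = 559 ≡ 15 (mod 68).
  bit 3 = 1: square 15^2 = 225 ≡ 21; bit is 1, so multiply 21·43 = 903 ≡ 19 (mod 68).
Final value: 43^7 ≡ 19 (mod 68).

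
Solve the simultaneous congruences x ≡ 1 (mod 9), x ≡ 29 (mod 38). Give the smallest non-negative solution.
The moduli 9, 38 are pairwise coprime, so by the CRT there is a unique solution mod 9·38 = 342.
Solve by successive substitution. Start with x ≡ 1 (mod 9).
  Combine with x ≡ 29 (mod 38): write x = 1 + 9·t and require 1 + 9·t ≡ 29 (mod 38), i.e. 9·t ≡ 29 − 1 ≡ 28 (mod 38). Since 9^(−1) ≡ 17 (mod 38), t ≡ 17·28 ≡ 20 (mod 38). So x ≡ 1 + 9·20 = 181 (mod 342).
Unique solution in [0, 342): x = 181.

Final answer: x ≡ 181 (mod 342); the representative in [0, 342) is 181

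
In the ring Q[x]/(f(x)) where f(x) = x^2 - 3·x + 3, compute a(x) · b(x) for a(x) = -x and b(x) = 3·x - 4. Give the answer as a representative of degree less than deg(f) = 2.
First multiply in Q[x] without reducing: a · b = -3·x^2 + 4·x. Now divide by f(x) = x^2 - 3·x + 3, eliminating the leading term at each step:
  leading term -3·x^2: subtract (-3)·f(x) = -3·x^2 + 9·x - 9, leaving 9 - 5·x
The degree is now < 2, so this is the remainder. Hence a · b ≡ 9 - 5·x in Q[x]/(f).

Final answer: a · b ≡ 9 - 5·x (mod f(x))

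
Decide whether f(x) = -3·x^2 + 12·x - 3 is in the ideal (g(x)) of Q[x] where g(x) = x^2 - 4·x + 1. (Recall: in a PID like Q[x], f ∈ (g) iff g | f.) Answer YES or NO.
YES

In Q[x] the ideal (g) consists of all multiples of g, so f ∈ (g) iff g | f, i.e. iff the remainder of f on division by g is 0. Divide f by g (g is monic, so eliminate the leading term of the running remainder at each step):
  leading term -3·x^2: subtract (-3)·g(x) = -3·x^2 + 12·x - 3, leaving 0
The remainder is 0, so f(x) = g(x) · h(x) with h(x) = -3. Hence g | f, i.e. f ∈ (g).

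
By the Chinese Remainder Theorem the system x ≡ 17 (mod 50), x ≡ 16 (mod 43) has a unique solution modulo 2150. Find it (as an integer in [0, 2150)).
x ≡ 317 (mod 2150); the representative in [0, 2150) is 317

The moduli 50, 43 are pairwise coprime, so by the CRT there is a unique solution mod 50·43 = 2150.
Solve by successive substitution. Start with x ≡ 17 (mod 50).
  Combine with x ≡ 16 (mod 43): write x = 17 + 50·t and require 17 + 50·t ≡ 16 (mod 43), i.e. 50·t ≡ 16 − 17 ≡ 42 (mod 43). Since 50^(−1) ≡ 37 (mod 43) (50 ≡ 7 (mod 43)), t ≡ 37·42 ≡ 6 (mod 43). So x ≡ 17 + 50·6 = 317 (mod 2150).
Unique solution in [0, 2150): x = 317.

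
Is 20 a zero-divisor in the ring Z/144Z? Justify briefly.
gcd(20, 144) = 4 > 1, so 20 is not a unit in Z/144Z. In Z/nZ every nonzero non-unit is a zero-divisor: explicitly, take b = 144/gcd = 36 ≠ 0 (mod 144); then 20·36 = 720 = 5·144, i.e. 20·36 ≡ 0 (mod 144). So 20 is a zero-divisor.

Final answer: YES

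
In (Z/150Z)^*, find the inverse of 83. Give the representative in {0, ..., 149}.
Apply the extended Euclidean algorithm to (150, 83), tracking rows (r, s, t) with s·150 + t·83 = r. Each division r_prev = q·r_cur + r_new produces the new row as (previous row) − q·(current row):
  row A: (150, 1, 0)   [1·150 + 0·83 = 150]
  row B: (83, 0, 1)   [0·150 + 1·83 = 83]
  150 = 1·83 + 67   → row C = row A − 1·row B = (67, 1, −1)   [check: 1·150 − 1·83 = 67]
  83 = 1·67 + 16   → row D = row B − 1·row C = (16, −1, 2)   [check: −1·150 + 2·83 = 16]
  67 = 4·16 + 3   → row E = row C − 4·row D = (3, 5, −9)   [check: 5·150 − 9·83 = 3]
  16 = 5·3 + 1   → row F = row D − 5·row E = (1, −26, 47)   [check: −26·150 + 47·83 = 1]
  3 = 3·1 + 0   → remainder 0, stop. gcd = 1 (last nonzero row F).
The gcd is 1, so 83 is invertible mod 150. The last nonzero row gives −26·150 + 47·83 = 1, so t = 47. So 83^(−1) ≡ 47 (mod 150). Verify: 83 · 47 = 3901 ≡ 1 (mod 150). ✓

Final answer: 83^(−1) ≡ 47 (mod 150)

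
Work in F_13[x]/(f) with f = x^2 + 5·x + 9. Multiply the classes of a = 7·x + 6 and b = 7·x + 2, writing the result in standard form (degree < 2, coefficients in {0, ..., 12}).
Multiply as integer polynomials: a · b = 49·x^2 + 56·x + 12. Reducing coefficients mod 13: a · b ≡ 10·x^2 + 4·x + 12. Now divide by f(x) = x^2 + 5·x + 9 in F_13[x], eliminating the leading term at each step:
  leading term 10·x^2: subtract (10)·f(x) = 10·x^2 + 11·x + 12, leaving 6·x (coefficients mod 13)
The degree is now < 2, so this is the remainder. Hence a · b ≡ 6·x in F_13[x]/(f).

Final answer: a · b ≡ 6·x (mod f(x))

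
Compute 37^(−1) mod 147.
Apply the extended Euclidean algorithm to (147, 37), tracking rows (r, s, t) with s·147 + t·37 = r. Each division r_prev = q·r_cur + r_new produces the new row as (previous row) − q·(current row):
  row A: (147, 1, 0)   [1·147 + 0·37 = 147]
  row B: (37, 0, 1)   [0·147 + 1·37 = 37]
  147 = 3·37 + 36   → row C = row A − 3·row B = (36, 1, −3)   [check: 1·147 − 3·37 = 36]
  37 = 1·36 + 1   → row D = row B − 1·row C = (1, −1, 4)   [check: −1·147 + 4·37 = 1]
  36 = 36·1 + 0   → remainder 0, stop. gcd = 1 (last nonzero row D).
The gcd is 1, so 37 is invertible mod 147. The last nonzero row gives −1·147 + 4·37 = 1, so t = 4. So 37^(−1) ≡ 4 (mod 147). Verify: 37 · 4 = 148 ≡ 1 (mod 147). ✓

Final answer: 37^(−1) ≡ 4 (mod 147)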